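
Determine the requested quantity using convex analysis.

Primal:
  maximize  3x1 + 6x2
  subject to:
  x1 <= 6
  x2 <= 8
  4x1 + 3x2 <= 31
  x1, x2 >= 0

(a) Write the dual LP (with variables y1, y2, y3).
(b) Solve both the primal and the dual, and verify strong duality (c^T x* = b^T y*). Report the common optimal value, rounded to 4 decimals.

The standard primal-dual pair for 'max c^T x s.t. A x <= b, x >= 0' is:
  Dual:  min b^T y  s.t.  A^T y >= c,  y >= 0.

So the dual LP is:
  minimize  6y1 + 8y2 + 31y3
  subject to:
    y1 + 4y3 >= 3
    y2 + 3y3 >= 6
    y1, y2, y3 >= 0

Solving the primal: x* = (1.75, 8).
  primal value c^T x* = 53.25.
Solving the dual: y* = (0, 3.75, 0.75).
  dual value b^T y* = 53.25.
Strong duality: c^T x* = b^T y*. Confirmed.

53.25


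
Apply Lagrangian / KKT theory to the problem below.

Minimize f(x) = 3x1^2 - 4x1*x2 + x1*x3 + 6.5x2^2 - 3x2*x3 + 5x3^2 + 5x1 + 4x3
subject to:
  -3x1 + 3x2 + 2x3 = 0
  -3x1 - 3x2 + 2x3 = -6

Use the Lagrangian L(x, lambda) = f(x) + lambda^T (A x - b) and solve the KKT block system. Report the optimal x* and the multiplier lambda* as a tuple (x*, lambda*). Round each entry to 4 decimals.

Form the Lagrangian:
  L(x, lambda) = (1/2) x^T Q x + c^T x + lambda^T (A x - b)
Stationarity (grad_x L = 0): Q x + c + A^T lambda = 0.
Primal feasibility: A x = b.

This gives the KKT block system:
  [ Q   A^T ] [ x     ]   [-c ]
  [ A    0  ] [ lambda ] = [ b ]

Solving the linear system:
  x*      = (0.6825, 1, -0.4762)
  lambda* = (-1.1799, 2.7196)
  f(x*)   = 8.9127

x* = (0.6825, 1, -0.4762), lambda* = (-1.1799, 2.7196)


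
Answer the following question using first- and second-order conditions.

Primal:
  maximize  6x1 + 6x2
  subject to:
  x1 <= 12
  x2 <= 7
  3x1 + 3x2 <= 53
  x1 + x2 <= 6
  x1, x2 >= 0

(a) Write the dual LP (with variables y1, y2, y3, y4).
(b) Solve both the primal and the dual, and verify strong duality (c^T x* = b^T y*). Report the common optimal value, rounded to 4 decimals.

The standard primal-dual pair for 'max c^T x s.t. A x <= b, x >= 0' is:
  Dual:  min b^T y  s.t.  A^T y >= c,  y >= 0.

So the dual LP is:
  minimize  12y1 + 7y2 + 53y3 + 6y4
  subject to:
    y1 + 3y3 + y4 >= 6
    y2 + 3y3 + y4 >= 6
    y1, y2, y3, y4 >= 0

Solving the primal: x* = (6, 0).
  primal value c^T x* = 36.
Solving the dual: y* = (0, 0, 0, 6).
  dual value b^T y* = 36.
Strong duality: c^T x* = b^T y*. Confirmed.

36


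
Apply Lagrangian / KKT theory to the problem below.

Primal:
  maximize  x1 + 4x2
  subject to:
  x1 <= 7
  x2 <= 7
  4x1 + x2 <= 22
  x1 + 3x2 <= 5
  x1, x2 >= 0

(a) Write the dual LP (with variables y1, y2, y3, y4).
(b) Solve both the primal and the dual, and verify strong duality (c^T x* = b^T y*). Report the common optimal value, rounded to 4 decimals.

The standard primal-dual pair for 'max c^T x s.t. A x <= b, x >= 0' is:
  Dual:  min b^T y  s.t.  A^T y >= c,  y >= 0.

So the dual LP is:
  minimize  7y1 + 7y2 + 22y3 + 5y4
  subject to:
    y1 + 4y3 + y4 >= 1
    y2 + y3 + 3y4 >= 4
    y1, y2, y3, y4 >= 0

Solving the primal: x* = (0, 1.6667).
  primal value c^T x* = 6.6667.
Solving the dual: y* = (0, 0, 0, 1.3333).
  dual value b^T y* = 6.6667.
Strong duality: c^T x* = b^T y*. Confirmed.

6.6667


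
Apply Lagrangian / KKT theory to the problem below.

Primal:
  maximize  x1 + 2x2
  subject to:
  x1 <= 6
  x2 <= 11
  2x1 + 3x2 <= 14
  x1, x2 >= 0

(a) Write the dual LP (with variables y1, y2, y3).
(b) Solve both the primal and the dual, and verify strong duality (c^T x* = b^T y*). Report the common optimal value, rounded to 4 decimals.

The standard primal-dual pair for 'max c^T x s.t. A x <= b, x >= 0' is:
  Dual:  min b^T y  s.t.  A^T y >= c,  y >= 0.

So the dual LP is:
  minimize  6y1 + 11y2 + 14y3
  subject to:
    y1 + 2y3 >= 1
    y2 + 3y3 >= 2
    y1, y2, y3 >= 0

Solving the primal: x* = (0, 4.6667).
  primal value c^T x* = 9.3333.
Solving the dual: y* = (0, 0, 0.6667).
  dual value b^T y* = 9.3333.
Strong duality: c^T x* = b^T y*. Confirmed.

9.3333


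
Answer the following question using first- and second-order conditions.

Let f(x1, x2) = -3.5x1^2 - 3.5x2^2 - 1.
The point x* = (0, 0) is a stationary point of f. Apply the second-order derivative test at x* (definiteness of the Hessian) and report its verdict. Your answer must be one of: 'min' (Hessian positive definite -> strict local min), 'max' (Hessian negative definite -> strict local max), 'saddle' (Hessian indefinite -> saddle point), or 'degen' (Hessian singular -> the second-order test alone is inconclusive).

Compute the Hessian H = grad^2 f:
  H = [[-7, 0], [0, -7]]
Verify stationarity: grad f(x*) = H x* + g = (0, 0).
Eigenvalues of H: -7, -7.
Both eigenvalues < 0, so H is negative definite -> x* is a strict local max.

max


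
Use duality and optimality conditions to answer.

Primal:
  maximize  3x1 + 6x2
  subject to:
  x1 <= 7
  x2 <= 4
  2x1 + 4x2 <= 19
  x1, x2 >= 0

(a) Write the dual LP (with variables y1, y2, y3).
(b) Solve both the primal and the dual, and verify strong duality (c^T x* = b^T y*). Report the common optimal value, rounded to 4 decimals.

The standard primal-dual pair for 'max c^T x s.t. A x <= b, x >= 0' is:
  Dual:  min b^T y  s.t.  A^T y >= c,  y >= 0.

So the dual LP is:
  minimize  7y1 + 4y2 + 19y3
  subject to:
    y1 + 2y3 >= 3
    y2 + 4y3 >= 6
    y1, y2, y3 >= 0

Solving the primal: x* = (1.5, 4).
  primal value c^T x* = 28.5.
Solving the dual: y* = (0, 0, 1.5).
  dual value b^T y* = 28.5.
Strong duality: c^T x* = b^T y*. Confirmed.

28.5


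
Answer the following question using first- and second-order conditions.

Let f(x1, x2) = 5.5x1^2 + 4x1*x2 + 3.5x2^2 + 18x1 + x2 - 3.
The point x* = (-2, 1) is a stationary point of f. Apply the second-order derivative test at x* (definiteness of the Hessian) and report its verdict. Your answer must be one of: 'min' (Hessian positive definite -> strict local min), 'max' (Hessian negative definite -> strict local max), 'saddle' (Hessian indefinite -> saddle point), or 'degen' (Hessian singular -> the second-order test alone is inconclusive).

Compute the Hessian H = grad^2 f:
  H = [[11, 4], [4, 7]]
Verify stationarity: grad f(x*) = H x* + g = (0, 0).
Eigenvalues of H: 4.5279, 13.4721.
Both eigenvalues > 0, so H is positive definite -> x* is a strict local min.

min


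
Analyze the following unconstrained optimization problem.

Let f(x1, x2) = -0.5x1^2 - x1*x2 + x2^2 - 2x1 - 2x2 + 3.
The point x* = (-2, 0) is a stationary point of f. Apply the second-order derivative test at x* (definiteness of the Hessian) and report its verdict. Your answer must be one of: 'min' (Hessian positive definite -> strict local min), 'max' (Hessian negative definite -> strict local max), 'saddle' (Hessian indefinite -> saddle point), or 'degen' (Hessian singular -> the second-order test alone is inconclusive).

Compute the Hessian H = grad^2 f:
  H = [[-1, -1], [-1, 2]]
Verify stationarity: grad f(x*) = H x* + g = (0, 0).
Eigenvalues of H: -1.3028, 2.3028.
Eigenvalues have mixed signs, so H is indefinite -> x* is a saddle point.

saddle


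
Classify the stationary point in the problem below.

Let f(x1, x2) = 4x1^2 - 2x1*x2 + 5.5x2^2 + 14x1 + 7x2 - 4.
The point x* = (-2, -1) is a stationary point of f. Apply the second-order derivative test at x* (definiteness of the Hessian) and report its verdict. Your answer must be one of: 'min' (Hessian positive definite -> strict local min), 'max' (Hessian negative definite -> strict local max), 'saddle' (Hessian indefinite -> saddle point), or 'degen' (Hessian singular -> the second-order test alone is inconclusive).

Compute the Hessian H = grad^2 f:
  H = [[8, -2], [-2, 11]]
Verify stationarity: grad f(x*) = H x* + g = (0, 0).
Eigenvalues of H: 7, 12.
Both eigenvalues > 0, so H is positive definite -> x* is a strict local min.

min


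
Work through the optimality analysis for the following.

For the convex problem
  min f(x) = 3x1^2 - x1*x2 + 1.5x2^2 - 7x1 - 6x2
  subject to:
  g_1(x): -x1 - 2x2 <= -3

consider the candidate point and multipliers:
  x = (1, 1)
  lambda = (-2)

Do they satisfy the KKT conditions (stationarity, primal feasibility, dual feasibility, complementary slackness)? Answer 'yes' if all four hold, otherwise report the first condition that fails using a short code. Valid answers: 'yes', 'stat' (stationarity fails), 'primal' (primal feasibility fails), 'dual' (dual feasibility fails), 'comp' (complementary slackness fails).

Gradient of f: grad f(x) = Q x + c = (-2, -4)
Constraint values g_i(x) = a_i^T x - b_i:
  g_1((1, 1)) = 0
Stationarity residual: grad f(x) + sum_i lambda_i a_i = (0, 0)
  -> stationarity OK
Primal feasibility (all g_i <= 0): OK
Dual feasibility (all lambda_i >= 0): FAILS
Complementary slackness (lambda_i * g_i(x) = 0 for all i): OK

Verdict: the first failing condition is dual_feasibility -> dual.

dual


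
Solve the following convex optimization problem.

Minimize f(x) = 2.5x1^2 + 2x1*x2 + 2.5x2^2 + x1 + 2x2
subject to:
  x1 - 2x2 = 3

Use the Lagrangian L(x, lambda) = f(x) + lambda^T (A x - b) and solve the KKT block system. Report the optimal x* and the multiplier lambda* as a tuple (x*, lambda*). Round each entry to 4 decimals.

Form the Lagrangian:
  L(x, lambda) = (1/2) x^T Q x + c^T x + lambda^T (A x - b)
Stationarity (grad_x L = 0): Q x + c + A^T lambda = 0.
Primal feasibility: A x = b.

This gives the KKT block system:
  [ Q   A^T ] [ x     ]   [-c ]
  [ A    0  ] [ lambda ] = [ b ]

Solving the linear system:
  x*      = (0.5758, -1.2121)
  lambda* = (-1.4545)
  f(x*)   = 1.2576

x* = (0.5758, -1.2121), lambda* = (-1.4545)


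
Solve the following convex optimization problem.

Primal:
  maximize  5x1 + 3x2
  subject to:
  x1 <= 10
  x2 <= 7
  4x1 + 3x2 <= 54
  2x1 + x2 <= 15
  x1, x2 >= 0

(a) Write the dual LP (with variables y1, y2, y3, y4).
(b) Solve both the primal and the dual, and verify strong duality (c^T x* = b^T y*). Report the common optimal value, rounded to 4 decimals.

The standard primal-dual pair for 'max c^T x s.t. A x <= b, x >= 0' is:
  Dual:  min b^T y  s.t.  A^T y >= c,  y >= 0.

So the dual LP is:
  minimize  10y1 + 7y2 + 54y3 + 15y4
  subject to:
    y1 + 4y3 + 2y4 >= 5
    y2 + 3y3 + y4 >= 3
    y1, y2, y3, y4 >= 0

Solving the primal: x* = (4, 7).
  primal value c^T x* = 41.
Solving the dual: y* = (0, 0.5, 0, 2.5).
  dual value b^T y* = 41.
Strong duality: c^T x* = b^T y*. Confirmed.

41


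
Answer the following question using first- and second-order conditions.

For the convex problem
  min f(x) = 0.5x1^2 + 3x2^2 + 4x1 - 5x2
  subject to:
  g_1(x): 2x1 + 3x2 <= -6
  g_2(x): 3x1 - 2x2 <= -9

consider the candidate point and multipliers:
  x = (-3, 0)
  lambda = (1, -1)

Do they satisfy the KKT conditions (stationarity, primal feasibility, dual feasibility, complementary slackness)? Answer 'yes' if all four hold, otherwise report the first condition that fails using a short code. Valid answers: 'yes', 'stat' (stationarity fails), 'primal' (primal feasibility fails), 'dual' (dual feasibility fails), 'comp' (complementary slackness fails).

Gradient of f: grad f(x) = Q x + c = (1, -5)
Constraint values g_i(x) = a_i^T x - b_i:
  g_1((-3, 0)) = 0
  g_2((-3, 0)) = 0
Stationarity residual: grad f(x) + sum_i lambda_i a_i = (0, 0)
  -> stationarity OK
Primal feasibility (all g_i <= 0): OK
Dual feasibility (all lambda_i >= 0): FAILS
Complementary slackness (lambda_i * g_i(x) = 0 for all i): OK

Verdict: the first failing condition is dual_feasibility -> dual.

dual


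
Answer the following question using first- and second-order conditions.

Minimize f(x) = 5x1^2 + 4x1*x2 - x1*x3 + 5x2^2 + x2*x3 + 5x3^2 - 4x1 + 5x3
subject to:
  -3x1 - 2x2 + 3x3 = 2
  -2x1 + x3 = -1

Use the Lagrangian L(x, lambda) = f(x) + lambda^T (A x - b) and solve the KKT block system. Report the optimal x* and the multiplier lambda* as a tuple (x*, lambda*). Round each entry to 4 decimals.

Form the Lagrangian:
  L(x, lambda) = (1/2) x^T Q x + c^T x + lambda^T (A x - b)
Stationarity (grad_x L = 0): Q x + c + A^T lambda = 0.
Primal feasibility: A x = b.

This gives the KKT block system:
  [ Q   A^T ] [ x     ]   [-c ]
  [ A    0  ] [ lambda ] = [ b ]

Solving the linear system:
  x*      = (0.7746, -1.3382, 0.5491)
  lambda* = (-4.8671, 6.2225)
  f(x*)   = 7.802

x* = (0.7746, -1.3382, 0.5491), lambda* = (-4.8671, 6.2225)


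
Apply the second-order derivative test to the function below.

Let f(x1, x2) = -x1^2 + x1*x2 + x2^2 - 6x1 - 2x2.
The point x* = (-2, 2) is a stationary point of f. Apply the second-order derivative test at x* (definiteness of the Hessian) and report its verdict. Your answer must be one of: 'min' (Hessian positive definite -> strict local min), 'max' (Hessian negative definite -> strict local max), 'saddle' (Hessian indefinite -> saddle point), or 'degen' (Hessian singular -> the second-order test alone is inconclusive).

Compute the Hessian H = grad^2 f:
  H = [[-2, 1], [1, 2]]
Verify stationarity: grad f(x*) = H x* + g = (0, 0).
Eigenvalues of H: -2.2361, 2.2361.
Eigenvalues have mixed signs, so H is indefinite -> x* is a saddle point.

saddle


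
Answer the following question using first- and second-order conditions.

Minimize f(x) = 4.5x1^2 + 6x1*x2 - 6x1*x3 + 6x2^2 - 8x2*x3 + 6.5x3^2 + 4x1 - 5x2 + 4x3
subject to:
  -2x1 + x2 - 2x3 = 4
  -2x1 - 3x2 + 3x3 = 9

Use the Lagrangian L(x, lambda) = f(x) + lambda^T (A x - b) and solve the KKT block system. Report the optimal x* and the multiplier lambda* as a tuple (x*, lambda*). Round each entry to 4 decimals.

Form the Lagrangian:
  L(x, lambda) = (1/2) x^T Q x + c^T x + lambda^T (A x - b)
Stationarity (grad_x L = 0): Q x + c + A^T lambda = 0.
Primal feasibility: A x = b.

This gives the KKT block system:
  [ Q   A^T ] [ x     ]   [-c ]
  [ A    0  ] [ lambda ] = [ b ]

Solving the linear system:
  x*      = (-2.7753, -0.749, 0.4008)
  lambda* = (-1.9921, -11.9461)
  f(x*)   = 54.8653

x* = (-2.7753, -0.749, 0.4008), lambda* = (-1.9921, -11.9461)


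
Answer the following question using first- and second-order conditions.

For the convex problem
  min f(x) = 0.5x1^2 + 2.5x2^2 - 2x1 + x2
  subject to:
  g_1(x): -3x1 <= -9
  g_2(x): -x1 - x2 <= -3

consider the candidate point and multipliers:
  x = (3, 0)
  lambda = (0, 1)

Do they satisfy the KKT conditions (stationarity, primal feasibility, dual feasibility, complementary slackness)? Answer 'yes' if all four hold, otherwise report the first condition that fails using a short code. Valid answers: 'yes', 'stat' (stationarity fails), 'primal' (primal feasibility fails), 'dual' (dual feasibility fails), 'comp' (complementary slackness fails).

Gradient of f: grad f(x) = Q x + c = (1, 1)
Constraint values g_i(x) = a_i^T x - b_i:
  g_1((3, 0)) = 0
  g_2((3, 0)) = 0
Stationarity residual: grad f(x) + sum_i lambda_i a_i = (0, 0)
  -> stationarity OK
Primal feasibility (all g_i <= 0): OK
Dual feasibility (all lambda_i >= 0): OK
Complementary slackness (lambda_i * g_i(x) = 0 for all i): OK

Verdict: yes, KKT holds.

yes


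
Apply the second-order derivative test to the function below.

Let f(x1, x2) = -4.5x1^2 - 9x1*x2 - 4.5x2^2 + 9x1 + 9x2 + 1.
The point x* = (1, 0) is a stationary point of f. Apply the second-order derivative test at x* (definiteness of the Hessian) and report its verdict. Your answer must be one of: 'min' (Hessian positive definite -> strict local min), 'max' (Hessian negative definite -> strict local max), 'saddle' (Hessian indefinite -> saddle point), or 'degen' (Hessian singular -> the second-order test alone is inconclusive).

Compute the Hessian H = grad^2 f:
  H = [[-9, -9], [-9, -9]]
Verify stationarity: grad f(x*) = H x* + g = (0, 0).
Eigenvalues of H: -18, 0.
H has a zero eigenvalue (singular; negative semidefinite but not definite), so H is neither positive definite, negative definite, nor indefinite. The second-order test alone is inconclusive -> degen.
(Indeed, f is constant along the null direction of H through x*, so x* is not a strict local extremum.)

degen


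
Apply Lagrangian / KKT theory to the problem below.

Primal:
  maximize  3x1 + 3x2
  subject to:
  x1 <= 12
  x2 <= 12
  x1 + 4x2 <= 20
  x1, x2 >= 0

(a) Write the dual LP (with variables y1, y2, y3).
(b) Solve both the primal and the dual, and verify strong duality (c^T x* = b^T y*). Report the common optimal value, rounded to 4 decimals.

The standard primal-dual pair for 'max c^T x s.t. A x <= b, x >= 0' is:
  Dual:  min b^T y  s.t.  A^T y >= c,  y >= 0.

So the dual LP is:
  minimize  12y1 + 12y2 + 20y3
  subject to:
    y1 + y3 >= 3
    y2 + 4y3 >= 3
    y1, y2, y3 >= 0

Solving the primal: x* = (12, 2).
  primal value c^T x* = 42.
Solving the dual: y* = (2.25, 0, 0.75).
  dual value b^T y* = 42.
Strong duality: c^T x* = b^T y*. Confirmed.

42


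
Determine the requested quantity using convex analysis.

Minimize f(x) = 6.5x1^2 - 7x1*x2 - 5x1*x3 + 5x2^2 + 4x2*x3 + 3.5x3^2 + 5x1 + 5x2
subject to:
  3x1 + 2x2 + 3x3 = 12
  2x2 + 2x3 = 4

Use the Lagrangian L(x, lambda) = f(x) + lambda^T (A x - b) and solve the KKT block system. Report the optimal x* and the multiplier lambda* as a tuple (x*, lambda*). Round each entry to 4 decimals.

Form the Lagrangian:
  L(x, lambda) = (1/2) x^T Q x + c^T x + lambda^T (A x - b)
Stationarity (grad_x L = 0): Q x + c + A^T lambda = 0.
Primal feasibility: A x = b.

This gives the KKT block system:
  [ Q   A^T ] [ x     ]   [-c ]
  [ A    0  ] [ lambda ] = [ b ]

Solving the linear system:
  x*      = (1.9268, -0.2195, 2.2195)
  lambda* = (-6.8293, 7.7317)
  f(x*)   = 29.7805

x* = (1.9268, -0.2195, 2.2195), lambda* = (-6.8293, 7.7317)


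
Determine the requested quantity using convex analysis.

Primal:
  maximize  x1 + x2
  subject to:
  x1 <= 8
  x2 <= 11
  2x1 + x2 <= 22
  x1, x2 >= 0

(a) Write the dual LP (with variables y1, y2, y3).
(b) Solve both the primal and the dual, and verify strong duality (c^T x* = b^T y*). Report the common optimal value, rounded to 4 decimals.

The standard primal-dual pair for 'max c^T x s.t. A x <= b, x >= 0' is:
  Dual:  min b^T y  s.t.  A^T y >= c,  y >= 0.

So the dual LP is:
  minimize  8y1 + 11y2 + 22y3
  subject to:
    y1 + 2y3 >= 1
    y2 + y3 >= 1
    y1, y2, y3 >= 0

Solving the primal: x* = (5.5, 11).
  primal value c^T x* = 16.5.
Solving the dual: y* = (0, 0.5, 0.5).
  dual value b^T y* = 16.5.
Strong duality: c^T x* = b^T y*. Confirmed.

16.5


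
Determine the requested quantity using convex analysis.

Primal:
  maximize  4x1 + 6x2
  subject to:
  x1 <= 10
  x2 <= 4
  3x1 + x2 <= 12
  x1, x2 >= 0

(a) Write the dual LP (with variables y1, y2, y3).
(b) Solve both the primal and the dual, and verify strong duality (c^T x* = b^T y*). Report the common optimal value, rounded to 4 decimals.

The standard primal-dual pair for 'max c^T x s.t. A x <= b, x >= 0' is:
  Dual:  min b^T y  s.t.  A^T y >= c,  y >= 0.

So the dual LP is:
  minimize  10y1 + 4y2 + 12y3
  subject to:
    y1 + 3y3 >= 4
    y2 + y3 >= 6
    y1, y2, y3 >= 0

Solving the primal: x* = (2.6667, 4).
  primal value c^T x* = 34.6667.
Solving the dual: y* = (0, 4.6667, 1.3333).
  dual value b^T y* = 34.6667.
Strong duality: c^T x* = b^T y*. Confirmed.

34.6667


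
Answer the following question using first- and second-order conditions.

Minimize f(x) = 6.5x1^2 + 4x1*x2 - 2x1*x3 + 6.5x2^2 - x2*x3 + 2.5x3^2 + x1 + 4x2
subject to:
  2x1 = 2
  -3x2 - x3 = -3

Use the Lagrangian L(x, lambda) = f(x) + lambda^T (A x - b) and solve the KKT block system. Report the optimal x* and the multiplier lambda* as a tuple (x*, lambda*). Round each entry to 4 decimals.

Form the Lagrangian:
  L(x, lambda) = (1/2) x^T Q x + c^T x + lambda^T (A x - b)
Stationarity (grad_x L = 0): Q x + c + A^T lambda = 0.
Primal feasibility: A x = b.

This gives the KKT block system:
  [ Q   A^T ] [ x     ]   [-c ]
  [ A    0  ] [ lambda ] = [ b ]

Solving the linear system:
  x*      = (1, 0.5312, 1.4062)
  lambda* = (-6.6562, 4.5)
  f(x*)   = 14.9687

x* = (1, 0.5312, 1.4062), lambda* = (-6.6562, 4.5)


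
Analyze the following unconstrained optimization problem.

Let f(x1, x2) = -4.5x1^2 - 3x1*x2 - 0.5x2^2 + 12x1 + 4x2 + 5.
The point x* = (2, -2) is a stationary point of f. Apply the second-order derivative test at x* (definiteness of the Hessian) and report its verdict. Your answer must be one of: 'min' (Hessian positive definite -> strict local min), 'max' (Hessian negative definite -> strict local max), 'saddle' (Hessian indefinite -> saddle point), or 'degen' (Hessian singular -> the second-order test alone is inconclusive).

Compute the Hessian H = grad^2 f:
  H = [[-9, -3], [-3, -1]]
Verify stationarity: grad f(x*) = H x* + g = (0, 0).
Eigenvalues of H: -10, 0.
H has a zero eigenvalue (singular; negative semidefinite but not definite), so H is neither positive definite, negative definite, nor indefinite. The second-order test alone is inconclusive -> degen.
(Indeed, f is constant along the null direction of H through x*, so x* is not a strict local extremum.)

degen


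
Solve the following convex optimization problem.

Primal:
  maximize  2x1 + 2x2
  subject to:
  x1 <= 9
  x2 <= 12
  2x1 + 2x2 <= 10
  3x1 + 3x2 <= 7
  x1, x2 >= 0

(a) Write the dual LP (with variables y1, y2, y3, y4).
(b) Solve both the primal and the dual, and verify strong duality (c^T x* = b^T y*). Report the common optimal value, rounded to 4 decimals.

The standard primal-dual pair for 'max c^T x s.t. A x <= b, x >= 0' is:
  Dual:  min b^T y  s.t.  A^T y >= c,  y >= 0.

So the dual LP is:
  minimize  9y1 + 12y2 + 10y3 + 7y4
  subject to:
    y1 + 2y3 + 3y4 >= 2
    y2 + 2y3 + 3y4 >= 2
    y1, y2, y3, y4 >= 0

Solving the primal: x* = (2.3333, 0).
  primal value c^T x* = 4.6667.
Solving the dual: y* = (0, 0, 0, 0.6667).
  dual value b^T y* = 4.6667.
Strong duality: c^T x* = b^T y*. Confirmed.

4.6667


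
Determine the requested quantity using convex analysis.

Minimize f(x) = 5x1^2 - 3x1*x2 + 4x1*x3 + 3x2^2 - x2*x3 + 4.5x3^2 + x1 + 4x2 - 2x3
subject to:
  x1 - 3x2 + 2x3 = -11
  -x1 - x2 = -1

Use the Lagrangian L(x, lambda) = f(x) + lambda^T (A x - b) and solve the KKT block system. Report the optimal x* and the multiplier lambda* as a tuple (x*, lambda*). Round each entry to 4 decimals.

Form the Lagrangian:
  L(x, lambda) = (1/2) x^T Q x + c^T x + lambda^T (A x - b)
Stationarity (grad_x L = 0): Q x + c + A^T lambda = 0.
Primal feasibility: A x = b.

This gives the KKT block system:
  [ Q   A^T ] [ x     ]   [-c ]
  [ A    0  ] [ lambda ] = [ b ]

Solving the linear system:
  x*      = (-1.2105, 2.2105, -1.5789)
  lambda* = (11.6316, -12.4211)
  f(x*)   = 63.1579

x* = (-1.2105, 2.2105, -1.5789), lambda* = (11.6316, -12.4211)


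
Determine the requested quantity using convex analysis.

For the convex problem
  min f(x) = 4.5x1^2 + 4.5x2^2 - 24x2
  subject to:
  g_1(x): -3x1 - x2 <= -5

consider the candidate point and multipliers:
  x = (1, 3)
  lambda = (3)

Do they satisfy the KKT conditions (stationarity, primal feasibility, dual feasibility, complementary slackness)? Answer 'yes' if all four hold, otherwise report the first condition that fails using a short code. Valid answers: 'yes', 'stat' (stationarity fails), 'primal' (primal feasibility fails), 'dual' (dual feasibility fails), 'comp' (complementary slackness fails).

Gradient of f: grad f(x) = Q x + c = (9, 3)
Constraint values g_i(x) = a_i^T x - b_i:
  g_1((1, 3)) = -1
Stationarity residual: grad f(x) + sum_i lambda_i a_i = (0, 0)
  -> stationarity OK
Primal feasibility (all g_i <= 0): OK
Dual feasibility (all lambda_i >= 0): OK
Complementary slackness (lambda_i * g_i(x) = 0 for all i): FAILS

Verdict: the first failing condition is complementary_slackness -> comp.

comp


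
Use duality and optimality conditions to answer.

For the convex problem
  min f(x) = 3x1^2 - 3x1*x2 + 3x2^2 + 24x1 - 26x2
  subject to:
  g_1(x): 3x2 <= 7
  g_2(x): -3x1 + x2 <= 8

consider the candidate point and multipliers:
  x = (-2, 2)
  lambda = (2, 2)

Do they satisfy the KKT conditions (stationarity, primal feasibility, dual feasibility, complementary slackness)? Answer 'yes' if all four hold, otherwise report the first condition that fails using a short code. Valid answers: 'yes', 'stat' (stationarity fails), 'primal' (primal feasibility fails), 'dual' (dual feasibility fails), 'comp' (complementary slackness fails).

Gradient of f: grad f(x) = Q x + c = (6, -8)
Constraint values g_i(x) = a_i^T x - b_i:
  g_1((-2, 2)) = -1
  g_2((-2, 2)) = 0
Stationarity residual: grad f(x) + sum_i lambda_i a_i = (0, 0)
  -> stationarity OK
Primal feasibility (all g_i <= 0): OK
Dual feasibility (all lambda_i >= 0): OK
Complementary slackness (lambda_i * g_i(x) = 0 for all i): FAILS

Verdict: the first failing condition is complementary_slackness -> comp.

comp


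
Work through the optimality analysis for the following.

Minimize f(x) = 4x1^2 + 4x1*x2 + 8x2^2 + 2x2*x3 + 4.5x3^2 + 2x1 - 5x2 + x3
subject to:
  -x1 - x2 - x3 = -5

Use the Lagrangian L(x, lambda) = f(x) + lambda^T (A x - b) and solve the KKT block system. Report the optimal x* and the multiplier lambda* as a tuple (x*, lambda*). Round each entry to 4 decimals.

Form the Lagrangian:
  L(x, lambda) = (1/2) x^T Q x + c^T x + lambda^T (A x - b)
Stationarity (grad_x L = 0): Q x + c + A^T lambda = 0.
Primal feasibility: A x = b.

This gives the KKT block system:
  [ Q   A^T ] [ x     ]   [-c ]
  [ A    0  ] [ lambda ] = [ b ]

Solving the linear system:
  x*      = (2.0042, 0.9025, 2.0932)
  lambda* = (21.6441)
  f(x*)   = 54.9047

x* = (2.0042, 0.9025, 2.0932), lambda* = (21.6441)


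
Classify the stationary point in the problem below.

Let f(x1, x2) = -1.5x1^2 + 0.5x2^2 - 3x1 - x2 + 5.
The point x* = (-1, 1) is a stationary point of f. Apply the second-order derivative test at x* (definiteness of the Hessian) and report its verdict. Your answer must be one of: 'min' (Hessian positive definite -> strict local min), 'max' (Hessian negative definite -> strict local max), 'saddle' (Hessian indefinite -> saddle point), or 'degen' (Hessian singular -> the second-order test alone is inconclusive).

Compute the Hessian H = grad^2 f:
  H = [[-3, 0], [0, 1]]
Verify stationarity: grad f(x*) = H x* + g = (0, 0).
Eigenvalues of H: -3, 1.
Eigenvalues have mixed signs, so H is indefinite -> x* is a saddle point.

saddle


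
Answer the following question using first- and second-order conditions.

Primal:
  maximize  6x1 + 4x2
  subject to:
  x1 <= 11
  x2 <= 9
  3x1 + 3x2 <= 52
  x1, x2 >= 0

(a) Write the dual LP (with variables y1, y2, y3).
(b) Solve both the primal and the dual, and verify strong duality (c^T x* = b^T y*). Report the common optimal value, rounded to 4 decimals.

The standard primal-dual pair for 'max c^T x s.t. A x <= b, x >= 0' is:
  Dual:  min b^T y  s.t.  A^T y >= c,  y >= 0.

So the dual LP is:
  minimize  11y1 + 9y2 + 52y3
  subject to:
    y1 + 3y3 >= 6
    y2 + 3y3 >= 4
    y1, y2, y3 >= 0

Solving the primal: x* = (11, 6.3333).
  primal value c^T x* = 91.3333.
Solving the dual: y* = (2, 0, 1.3333).
  dual value b^T y* = 91.3333.
Strong duality: c^T x* = b^T y*. Confirmed.

91.3333


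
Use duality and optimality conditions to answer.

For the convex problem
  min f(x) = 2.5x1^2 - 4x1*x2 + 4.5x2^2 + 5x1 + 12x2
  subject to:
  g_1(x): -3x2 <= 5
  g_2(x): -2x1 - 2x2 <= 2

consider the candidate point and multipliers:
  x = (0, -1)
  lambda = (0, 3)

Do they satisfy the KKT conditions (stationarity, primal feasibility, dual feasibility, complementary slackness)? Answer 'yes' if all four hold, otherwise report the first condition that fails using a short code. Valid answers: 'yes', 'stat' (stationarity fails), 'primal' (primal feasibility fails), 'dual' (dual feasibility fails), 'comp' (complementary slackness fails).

Gradient of f: grad f(x) = Q x + c = (9, 3)
Constraint values g_i(x) = a_i^T x - b_i:
  g_1((0, -1)) = -2
  g_2((0, -1)) = 0
Stationarity residual: grad f(x) + sum_i lambda_i a_i = (3, -3)
  -> stationarity FAILS
Primal feasibility (all g_i <= 0): OK
Dual feasibility (all lambda_i >= 0): OK
Complementary slackness (lambda_i * g_i(x) = 0 for all i): OK

Verdict: the first failing condition is stationarity -> stat.

stat


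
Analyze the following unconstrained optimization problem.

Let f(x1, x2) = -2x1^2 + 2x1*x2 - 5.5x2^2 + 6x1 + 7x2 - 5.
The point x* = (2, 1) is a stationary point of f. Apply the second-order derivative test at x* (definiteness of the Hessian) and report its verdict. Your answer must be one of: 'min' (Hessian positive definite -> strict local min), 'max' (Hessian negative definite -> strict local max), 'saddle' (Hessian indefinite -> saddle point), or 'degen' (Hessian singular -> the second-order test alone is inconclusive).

Compute the Hessian H = grad^2 f:
  H = [[-4, 2], [2, -11]]
Verify stationarity: grad f(x*) = H x* + g = (0, 0).
Eigenvalues of H: -11.5311, -3.4689.
Both eigenvalues < 0, so H is negative definite -> x* is a strict local max.

max


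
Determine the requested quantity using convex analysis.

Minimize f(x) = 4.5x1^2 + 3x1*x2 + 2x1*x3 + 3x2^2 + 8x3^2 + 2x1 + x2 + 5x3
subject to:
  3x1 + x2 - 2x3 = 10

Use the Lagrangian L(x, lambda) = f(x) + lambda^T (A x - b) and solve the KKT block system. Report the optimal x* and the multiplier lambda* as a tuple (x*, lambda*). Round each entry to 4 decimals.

Form the Lagrangian:
  L(x, lambda) = (1/2) x^T Q x + c^T x + lambda^T (A x - b)
Stationarity (grad_x L = 0): Q x + c + A^T lambda = 0.
Primal feasibility: A x = b.

This gives the KKT block system:
  [ Q   A^T ] [ x     ]   [-c ]
  [ A    0  ] [ lambda ] = [ b ]

Solving the linear system:
  x*      = (2.4449, -0.2618, -1.4636)
  lambda* = (-6.7638)
  f(x*)   = 32.4739

x* = (2.4449, -0.2618, -1.4636), lambda* = (-6.7638)


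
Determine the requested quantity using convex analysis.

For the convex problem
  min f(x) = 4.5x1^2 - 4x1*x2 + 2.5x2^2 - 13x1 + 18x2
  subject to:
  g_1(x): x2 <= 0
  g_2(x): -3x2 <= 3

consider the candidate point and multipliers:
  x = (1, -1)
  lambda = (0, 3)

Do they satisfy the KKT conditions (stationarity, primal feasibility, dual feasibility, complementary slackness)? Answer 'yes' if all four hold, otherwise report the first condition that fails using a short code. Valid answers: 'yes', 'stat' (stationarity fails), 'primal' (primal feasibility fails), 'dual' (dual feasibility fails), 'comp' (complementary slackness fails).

Gradient of f: grad f(x) = Q x + c = (0, 9)
Constraint values g_i(x) = a_i^T x - b_i:
  g_1((1, -1)) = -1
  g_2((1, -1)) = 0
Stationarity residual: grad f(x) + sum_i lambda_i a_i = (0, 0)
  -> stationarity OK
Primal feasibility (all g_i <= 0): OK
Dual feasibility (all lambda_i >= 0): OK
Complementary slackness (lambda_i * g_i(x) = 0 for all i): OK

Verdict: yes, KKT holds.

yes


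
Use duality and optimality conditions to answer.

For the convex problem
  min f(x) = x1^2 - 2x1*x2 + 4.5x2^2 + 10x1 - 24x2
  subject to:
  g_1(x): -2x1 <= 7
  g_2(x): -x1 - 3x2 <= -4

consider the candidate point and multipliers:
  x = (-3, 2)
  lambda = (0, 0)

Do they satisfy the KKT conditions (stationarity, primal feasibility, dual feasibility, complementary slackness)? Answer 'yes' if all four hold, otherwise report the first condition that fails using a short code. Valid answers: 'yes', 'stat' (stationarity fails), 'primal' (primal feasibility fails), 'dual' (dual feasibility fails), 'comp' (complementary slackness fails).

Gradient of f: grad f(x) = Q x + c = (0, 0)
Constraint values g_i(x) = a_i^T x - b_i:
  g_1((-3, 2)) = -1
  g_2((-3, 2)) = 1
Stationarity residual: grad f(x) + sum_i lambda_i a_i = (0, 0)
  -> stationarity OK
Primal feasibility (all g_i <= 0): FAILS
Dual feasibility (all lambda_i >= 0): OK
Complementary slackness (lambda_i * g_i(x) = 0 for all i): OK

Verdict: the first failing condition is primal_feasibility -> primal.

primal


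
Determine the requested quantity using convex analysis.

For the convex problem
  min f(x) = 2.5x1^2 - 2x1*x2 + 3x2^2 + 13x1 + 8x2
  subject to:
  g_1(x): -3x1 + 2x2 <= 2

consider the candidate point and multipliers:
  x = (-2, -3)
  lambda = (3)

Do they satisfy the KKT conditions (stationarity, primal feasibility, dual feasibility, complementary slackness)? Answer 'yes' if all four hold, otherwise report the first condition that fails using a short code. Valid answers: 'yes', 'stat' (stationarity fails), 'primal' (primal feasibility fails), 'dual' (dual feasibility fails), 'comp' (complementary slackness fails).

Gradient of f: grad f(x) = Q x + c = (9, -6)
Constraint values g_i(x) = a_i^T x - b_i:
  g_1((-2, -3)) = -2
Stationarity residual: grad f(x) + sum_i lambda_i a_i = (0, 0)
  -> stationarity OK
Primal feasibility (all g_i <= 0): OK
Dual feasibility (all lambda_i >= 0): OK
Complementary slackness (lambda_i * g_i(x) = 0 for all i): FAILS

Verdict: the first failing condition is complementary_slackness -> comp.

comp


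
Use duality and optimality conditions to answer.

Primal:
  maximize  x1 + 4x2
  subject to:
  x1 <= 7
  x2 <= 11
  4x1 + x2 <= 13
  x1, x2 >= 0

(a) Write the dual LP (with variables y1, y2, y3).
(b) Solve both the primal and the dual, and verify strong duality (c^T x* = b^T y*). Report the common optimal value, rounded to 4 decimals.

The standard primal-dual pair for 'max c^T x s.t. A x <= b, x >= 0' is:
  Dual:  min b^T y  s.t.  A^T y >= c,  y >= 0.

So the dual LP is:
  minimize  7y1 + 11y2 + 13y3
  subject to:
    y1 + 4y3 >= 1
    y2 + y3 >= 4
    y1, y2, y3 >= 0

Solving the primal: x* = (0.5, 11).
  primal value c^T x* = 44.5.
Solving the dual: y* = (0, 3.75, 0.25).
  dual value b^T y* = 44.5.
Strong duality: c^T x* = b^T y*. Confirmed.

44.5


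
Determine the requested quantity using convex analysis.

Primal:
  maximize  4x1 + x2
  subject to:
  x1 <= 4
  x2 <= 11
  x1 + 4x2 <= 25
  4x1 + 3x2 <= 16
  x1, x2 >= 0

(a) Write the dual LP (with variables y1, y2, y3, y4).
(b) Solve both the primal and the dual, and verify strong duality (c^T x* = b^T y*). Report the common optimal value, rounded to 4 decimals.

The standard primal-dual pair for 'max c^T x s.t. A x <= b, x >= 0' is:
  Dual:  min b^T y  s.t.  A^T y >= c,  y >= 0.

So the dual LP is:
  minimize  4y1 + 11y2 + 25y3 + 16y4
  subject to:
    y1 + y3 + 4y4 >= 4
    y2 + 4y3 + 3y4 >= 1
    y1, y2, y3, y4 >= 0

Solving the primal: x* = (4, 0).
  primal value c^T x* = 16.
Solving the dual: y* = (2.6667, 0, 0, 0.3333).
  dual value b^T y* = 16.
Strong duality: c^T x* = b^T y*. Confirmed.

16


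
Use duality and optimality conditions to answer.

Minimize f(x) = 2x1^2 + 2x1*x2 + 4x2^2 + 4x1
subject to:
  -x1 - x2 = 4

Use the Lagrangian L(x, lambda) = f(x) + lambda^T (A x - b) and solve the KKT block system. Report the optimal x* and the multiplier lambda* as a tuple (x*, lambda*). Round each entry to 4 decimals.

Form the Lagrangian:
  L(x, lambda) = (1/2) x^T Q x + c^T x + lambda^T (A x - b)
Stationarity (grad_x L = 0): Q x + c + A^T lambda = 0.
Primal feasibility: A x = b.

This gives the KKT block system:
  [ Q   A^T ] [ x     ]   [-c ]
  [ A    0  ] [ lambda ] = [ b ]

Solving the linear system:
  x*      = (-3.5, -0.5)
  lambda* = (-11)
  f(x*)   = 15

x* = (-3.5, -0.5), lambda* = (-11)


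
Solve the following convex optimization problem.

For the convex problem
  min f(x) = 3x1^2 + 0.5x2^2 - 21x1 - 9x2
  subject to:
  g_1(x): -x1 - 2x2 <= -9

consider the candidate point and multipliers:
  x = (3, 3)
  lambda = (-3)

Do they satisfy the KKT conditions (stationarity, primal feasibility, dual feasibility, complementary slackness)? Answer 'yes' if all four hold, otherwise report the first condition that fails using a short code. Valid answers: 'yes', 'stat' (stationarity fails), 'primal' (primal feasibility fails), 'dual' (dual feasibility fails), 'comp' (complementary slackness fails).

Gradient of f: grad f(x) = Q x + c = (-3, -6)
Constraint values g_i(x) = a_i^T x - b_i:
  g_1((3, 3)) = 0
Stationarity residual: grad f(x) + sum_i lambda_i a_i = (0, 0)
  -> stationarity OK
Primal feasibility (all g_i <= 0): OK
Dual feasibility (all lambda_i >= 0): FAILS
Complementary slackness (lambda_i * g_i(x) = 0 for all i): OK

Verdict: the first failing condition is dual_feasibility -> dual.

dual


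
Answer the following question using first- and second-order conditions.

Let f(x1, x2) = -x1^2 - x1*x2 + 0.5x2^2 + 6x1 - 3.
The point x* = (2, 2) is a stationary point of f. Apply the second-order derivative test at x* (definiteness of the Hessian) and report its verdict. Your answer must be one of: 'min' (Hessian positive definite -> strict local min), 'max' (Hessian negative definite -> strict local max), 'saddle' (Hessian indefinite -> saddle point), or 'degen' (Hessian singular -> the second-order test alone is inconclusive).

Compute the Hessian H = grad^2 f:
  H = [[-2, -1], [-1, 1]]
Verify stationarity: grad f(x*) = H x* + g = (0, 0).
Eigenvalues of H: -2.3028, 1.3028.
Eigenvalues have mixed signs, so H is indefinite -> x* is a saddle point.

saddle


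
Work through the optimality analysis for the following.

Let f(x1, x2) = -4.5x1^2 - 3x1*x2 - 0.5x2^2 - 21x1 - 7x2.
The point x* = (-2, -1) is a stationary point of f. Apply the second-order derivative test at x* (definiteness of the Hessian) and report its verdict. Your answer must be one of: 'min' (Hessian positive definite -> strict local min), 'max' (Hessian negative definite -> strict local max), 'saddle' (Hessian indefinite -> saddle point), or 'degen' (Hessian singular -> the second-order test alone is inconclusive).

Compute the Hessian H = grad^2 f:
  H = [[-9, -3], [-3, -1]]
Verify stationarity: grad f(x*) = H x* + g = (0, 0).
Eigenvalues of H: -10, 0.
H has a zero eigenvalue (singular; negative semidefinite but not definite), so H is neither positive definite, negative definite, nor indefinite. The second-order test alone is inconclusive -> degen.
(Indeed, f is constant along the null direction of H through x*, so x* is not a strict local extremum.)

degen


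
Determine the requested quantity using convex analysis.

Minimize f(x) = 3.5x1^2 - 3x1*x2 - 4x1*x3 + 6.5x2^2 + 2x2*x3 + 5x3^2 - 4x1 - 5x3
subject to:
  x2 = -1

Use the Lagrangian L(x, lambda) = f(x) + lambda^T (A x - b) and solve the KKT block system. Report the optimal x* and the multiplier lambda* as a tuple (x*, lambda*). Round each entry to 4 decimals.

Form the Lagrangian:
  L(x, lambda) = (1/2) x^T Q x + c^T x + lambda^T (A x - b)
Stationarity (grad_x L = 0): Q x + c + A^T lambda = 0.
Primal feasibility: A x = b.

This gives the KKT block system:
  [ Q   A^T ] [ x     ]   [-c ]
  [ A    0  ] [ lambda ] = [ b ]

Solving the linear system:
  x*      = (0.7037, -1, 0.9815)
  lambda* = (13.1481)
  f(x*)   = 2.713

x* = (0.7037, -1, 0.9815), lambda* = (13.1481)


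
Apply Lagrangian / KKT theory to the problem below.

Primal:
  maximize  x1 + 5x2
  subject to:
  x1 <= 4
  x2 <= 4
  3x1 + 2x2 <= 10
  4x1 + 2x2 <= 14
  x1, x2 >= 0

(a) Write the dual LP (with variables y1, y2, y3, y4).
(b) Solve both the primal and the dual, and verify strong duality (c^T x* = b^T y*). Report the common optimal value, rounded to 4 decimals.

The standard primal-dual pair for 'max c^T x s.t. A x <= b, x >= 0' is:
  Dual:  min b^T y  s.t.  A^T y >= c,  y >= 0.

So the dual LP is:
  minimize  4y1 + 4y2 + 10y3 + 14y4
  subject to:
    y1 + 3y3 + 4y4 >= 1
    y2 + 2y3 + 2y4 >= 5
    y1, y2, y3, y4 >= 0

Solving the primal: x* = (0.6667, 4).
  primal value c^T x* = 20.6667.
Solving the dual: y* = (0, 4.3333, 0.3333, 0).
  dual value b^T y* = 20.6667.
Strong duality: c^T x* = b^T y*. Confirmed.

20.6667


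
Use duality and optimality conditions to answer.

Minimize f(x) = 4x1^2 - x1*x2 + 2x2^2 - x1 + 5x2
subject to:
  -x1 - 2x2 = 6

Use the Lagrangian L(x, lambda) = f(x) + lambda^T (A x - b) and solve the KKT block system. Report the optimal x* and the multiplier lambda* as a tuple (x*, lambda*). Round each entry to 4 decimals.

Form the Lagrangian:
  L(x, lambda) = (1/2) x^T Q x + c^T x + lambda^T (A x - b)
Stationarity (grad_x L = 0): Q x + c + A^T lambda = 0.
Primal feasibility: A x = b.

This gives the KKT block system:
  [ Q   A^T ] [ x     ]   [-c ]
  [ A    0  ] [ lambda ] = [ b ]

Solving the linear system:
  x*      = (-0.55, -2.725)
  lambda* = (-2.675)
  f(x*)   = 1.4875

x* = (-0.55, -2.725), lambda* = (-2.675)


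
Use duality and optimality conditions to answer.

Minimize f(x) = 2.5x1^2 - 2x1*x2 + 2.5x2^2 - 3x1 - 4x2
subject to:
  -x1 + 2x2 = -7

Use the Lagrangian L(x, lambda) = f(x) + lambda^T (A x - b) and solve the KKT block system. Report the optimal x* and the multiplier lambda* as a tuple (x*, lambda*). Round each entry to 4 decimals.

Form the Lagrangian:
  L(x, lambda) = (1/2) x^T Q x + c^T x + lambda^T (A x - b)
Stationarity (grad_x L = 0): Q x + c + A^T lambda = 0.
Primal feasibility: A x = b.

This gives the KKT block system:
  [ Q   A^T ] [ x     ]   [-c ]
  [ A    0  ] [ lambda ] = [ b ]

Solving the linear system:
  x*      = (1.5882, -2.7059)
  lambda* = (10.3529)
  f(x*)   = 39.2647

x* = (1.5882, -2.7059), lambda* = (10.3529)
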